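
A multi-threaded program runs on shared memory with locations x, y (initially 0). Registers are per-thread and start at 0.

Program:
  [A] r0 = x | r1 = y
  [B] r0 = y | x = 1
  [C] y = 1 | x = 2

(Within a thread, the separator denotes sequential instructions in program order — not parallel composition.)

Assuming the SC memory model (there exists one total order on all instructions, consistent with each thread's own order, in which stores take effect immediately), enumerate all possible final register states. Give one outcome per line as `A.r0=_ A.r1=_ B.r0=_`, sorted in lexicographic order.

A.r0=0 A.r1=0 B.r0=0
A.r0=0 A.r1=0 B.r0=1
A.r0=0 A.r1=1 B.r0=0
A.r0=0 A.r1=1 B.r0=1
A.r0=1 A.r1=0 B.r0=0
A.r0=1 A.r1=1 B.r0=0
A.r0=1 A.r1=1 B.r0=1
A.r0=2 A.r1=1 B.r0=0
A.r0=2 A.r1=1 B.r0=1

outcome vector order: (A.r0,A.r1,B.r0)
|SC outcomes| = 9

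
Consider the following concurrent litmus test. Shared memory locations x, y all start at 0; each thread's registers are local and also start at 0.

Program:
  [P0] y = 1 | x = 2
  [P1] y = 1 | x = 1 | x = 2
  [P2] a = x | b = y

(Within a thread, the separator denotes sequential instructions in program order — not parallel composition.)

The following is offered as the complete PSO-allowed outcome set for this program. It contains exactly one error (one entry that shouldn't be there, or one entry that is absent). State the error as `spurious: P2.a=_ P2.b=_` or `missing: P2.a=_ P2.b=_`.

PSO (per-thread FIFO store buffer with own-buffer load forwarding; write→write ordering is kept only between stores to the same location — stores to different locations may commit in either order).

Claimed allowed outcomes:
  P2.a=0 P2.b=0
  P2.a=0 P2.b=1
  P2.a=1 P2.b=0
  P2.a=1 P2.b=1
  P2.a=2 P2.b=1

missing: P2.a=2 P2.b=0

outcome vector order: (P2.a,P2.b)
[PSO] allowed = {(0,0), (0,1), (1,0), (1,1), (2,0), (2,1)}
PSO∖claimed = {(2,0)}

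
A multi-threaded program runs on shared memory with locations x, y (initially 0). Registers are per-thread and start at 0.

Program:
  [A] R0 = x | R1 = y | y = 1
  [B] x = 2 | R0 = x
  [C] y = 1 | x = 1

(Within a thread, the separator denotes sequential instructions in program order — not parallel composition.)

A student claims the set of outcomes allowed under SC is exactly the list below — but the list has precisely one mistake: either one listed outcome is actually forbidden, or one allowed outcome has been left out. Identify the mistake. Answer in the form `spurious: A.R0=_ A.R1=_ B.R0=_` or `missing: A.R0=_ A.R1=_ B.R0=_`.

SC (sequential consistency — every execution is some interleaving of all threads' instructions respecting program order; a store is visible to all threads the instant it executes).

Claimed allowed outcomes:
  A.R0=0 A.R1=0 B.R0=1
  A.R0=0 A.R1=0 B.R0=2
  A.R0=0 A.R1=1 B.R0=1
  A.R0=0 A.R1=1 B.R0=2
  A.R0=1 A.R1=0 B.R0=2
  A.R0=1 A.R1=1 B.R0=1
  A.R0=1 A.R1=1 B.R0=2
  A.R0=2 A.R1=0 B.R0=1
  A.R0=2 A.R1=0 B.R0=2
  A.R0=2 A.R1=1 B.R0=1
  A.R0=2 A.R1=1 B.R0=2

spurious: A.R0=1 A.R1=0 B.R0=2

outcome vector order: (A.R0,A.R1,B.R0)
under SC → <0 0 1>, <0 0 2>, <0 1 1>, <0 1 2>, <1 1 1>, <1 1 2>, <2 0 1>, <2 0 2>, <2 1 1>, <2 1 2>
claimed∖SC = {<1 0 2>}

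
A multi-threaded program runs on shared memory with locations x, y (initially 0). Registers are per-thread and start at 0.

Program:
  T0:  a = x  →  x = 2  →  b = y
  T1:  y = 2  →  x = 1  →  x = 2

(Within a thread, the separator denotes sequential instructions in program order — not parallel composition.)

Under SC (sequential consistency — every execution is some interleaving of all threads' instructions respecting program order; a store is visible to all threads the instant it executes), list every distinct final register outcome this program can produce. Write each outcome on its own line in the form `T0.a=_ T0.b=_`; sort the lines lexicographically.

T0.a=0 T0.b=0
T0.a=0 T0.b=2
T0.a=1 T0.b=2
T0.a=2 T0.b=2

outcome vector order: (T0.a,T0.b)
|SC outcomes| = 4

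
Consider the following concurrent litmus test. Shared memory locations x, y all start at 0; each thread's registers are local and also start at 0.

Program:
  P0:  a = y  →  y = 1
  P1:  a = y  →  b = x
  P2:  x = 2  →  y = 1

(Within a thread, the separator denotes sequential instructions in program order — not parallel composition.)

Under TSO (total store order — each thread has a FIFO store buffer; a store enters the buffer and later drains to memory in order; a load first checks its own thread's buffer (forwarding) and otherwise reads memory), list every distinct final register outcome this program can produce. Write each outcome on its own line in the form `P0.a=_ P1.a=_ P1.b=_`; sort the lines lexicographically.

P0.a=0 P1.a=0 P1.b=0
P0.a=0 P1.a=0 P1.b=2
P0.a=0 P1.a=1 P1.b=0
P0.a=0 P1.a=1 P1.b=2
P0.a=1 P1.a=0 P1.b=0
P0.a=1 P1.a=0 P1.b=2
P0.a=1 P1.a=1 P1.b=2

outcome vector order: (P0.a,P1.a,P1.b)
|TSO outcomes| = 7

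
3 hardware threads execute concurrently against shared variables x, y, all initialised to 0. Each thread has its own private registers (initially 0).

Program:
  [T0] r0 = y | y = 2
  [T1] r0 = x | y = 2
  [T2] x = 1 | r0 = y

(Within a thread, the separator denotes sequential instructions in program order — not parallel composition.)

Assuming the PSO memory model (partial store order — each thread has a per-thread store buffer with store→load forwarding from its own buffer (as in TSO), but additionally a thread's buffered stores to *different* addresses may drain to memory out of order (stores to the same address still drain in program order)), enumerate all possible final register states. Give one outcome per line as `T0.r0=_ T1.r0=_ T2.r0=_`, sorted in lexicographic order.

outcome vector order: (T0.r0,T1.r0,T2.r0)
|PSO outcomes| = 8

T0.r0=0 T1.r0=0 T2.r0=0
T0.r0=0 T1.r0=0 T2.r0=2
T0.r0=0 T1.r0=1 T2.r0=0
T0.r0=0 T1.r0=1 T2.r0=2
T0.r0=2 T1.r0=0 T2.r0=0
T0.r0=2 T1.r0=0 T2.r0=2
T0.r0=2 T1.r0=1 T2.r0=0
T0.r0=2 T1.r0=1 T2.r0=2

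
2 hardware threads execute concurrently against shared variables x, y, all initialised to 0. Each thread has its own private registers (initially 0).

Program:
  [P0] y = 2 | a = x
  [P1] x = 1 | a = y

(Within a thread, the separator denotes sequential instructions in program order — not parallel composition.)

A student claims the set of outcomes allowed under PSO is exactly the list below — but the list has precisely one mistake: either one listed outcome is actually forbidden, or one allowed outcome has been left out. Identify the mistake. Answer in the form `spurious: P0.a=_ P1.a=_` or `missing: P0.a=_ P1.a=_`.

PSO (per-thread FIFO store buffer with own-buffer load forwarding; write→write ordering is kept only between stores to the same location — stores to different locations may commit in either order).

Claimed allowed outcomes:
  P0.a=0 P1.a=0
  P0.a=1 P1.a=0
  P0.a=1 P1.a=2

missing: P0.a=0 P1.a=2

outcome vector order: (P0.a,P1.a)
PSO: 4 outcomes — {0/0, 0/2, 1/0, 1/2}
PSO∖claimed = {0/2}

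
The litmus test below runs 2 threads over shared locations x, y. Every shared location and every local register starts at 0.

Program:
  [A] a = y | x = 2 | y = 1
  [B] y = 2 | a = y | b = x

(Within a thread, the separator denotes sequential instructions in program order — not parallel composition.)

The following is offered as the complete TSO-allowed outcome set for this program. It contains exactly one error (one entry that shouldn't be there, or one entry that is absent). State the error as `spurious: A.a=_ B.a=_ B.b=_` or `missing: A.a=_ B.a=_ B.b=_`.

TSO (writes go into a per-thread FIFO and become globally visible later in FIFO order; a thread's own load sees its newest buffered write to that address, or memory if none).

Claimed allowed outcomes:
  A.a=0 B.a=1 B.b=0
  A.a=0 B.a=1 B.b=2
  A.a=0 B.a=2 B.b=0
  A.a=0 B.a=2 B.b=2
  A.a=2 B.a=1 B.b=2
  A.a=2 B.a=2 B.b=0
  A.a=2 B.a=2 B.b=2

outcome vector order: (A.a,B.a,B.b)
under TSO → 012, 020, 022, 212, 220, 222
claimed∖TSO = {010}

spurious: A.a=0 B.a=1 B.b=0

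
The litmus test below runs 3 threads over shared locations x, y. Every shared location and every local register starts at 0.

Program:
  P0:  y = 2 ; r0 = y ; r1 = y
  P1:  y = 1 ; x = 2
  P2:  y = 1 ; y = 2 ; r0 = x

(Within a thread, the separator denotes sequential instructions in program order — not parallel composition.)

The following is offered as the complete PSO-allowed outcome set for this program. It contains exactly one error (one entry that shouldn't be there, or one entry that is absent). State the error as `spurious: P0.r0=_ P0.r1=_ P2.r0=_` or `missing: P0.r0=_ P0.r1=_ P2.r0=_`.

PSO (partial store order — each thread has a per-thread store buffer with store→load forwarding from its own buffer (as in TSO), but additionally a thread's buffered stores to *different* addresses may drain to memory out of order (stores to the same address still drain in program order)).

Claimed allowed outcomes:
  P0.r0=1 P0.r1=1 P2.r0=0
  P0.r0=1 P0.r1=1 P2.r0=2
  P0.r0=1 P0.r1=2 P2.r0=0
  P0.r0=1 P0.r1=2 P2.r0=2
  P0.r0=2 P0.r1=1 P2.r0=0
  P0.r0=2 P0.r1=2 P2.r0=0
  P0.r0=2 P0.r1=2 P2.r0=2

outcome vector order: (P0.r0,P0.r1,P2.r0)
PSO (8): 110, 112, 120, 122, 210, 212, 220, 222
PSO∖claimed = {212}

missing: P0.r0=2 P0.r1=1 P2.r0=2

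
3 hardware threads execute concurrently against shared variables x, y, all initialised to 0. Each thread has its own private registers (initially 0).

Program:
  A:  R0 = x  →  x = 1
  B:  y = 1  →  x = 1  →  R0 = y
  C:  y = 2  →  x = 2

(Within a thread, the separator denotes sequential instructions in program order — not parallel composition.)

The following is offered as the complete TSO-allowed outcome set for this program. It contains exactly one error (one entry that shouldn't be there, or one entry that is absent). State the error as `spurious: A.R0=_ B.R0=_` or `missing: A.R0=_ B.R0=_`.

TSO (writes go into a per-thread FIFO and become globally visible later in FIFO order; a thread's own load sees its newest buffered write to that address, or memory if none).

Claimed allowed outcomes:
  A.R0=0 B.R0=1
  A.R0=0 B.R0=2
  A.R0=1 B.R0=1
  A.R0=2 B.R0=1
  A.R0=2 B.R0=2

outcome vector order: (A.R0,B.R0)
under TSO → 01; 02; 11; 12; 21; 22
TSO∖claimed = {12}

missing: A.R0=1 B.R0=2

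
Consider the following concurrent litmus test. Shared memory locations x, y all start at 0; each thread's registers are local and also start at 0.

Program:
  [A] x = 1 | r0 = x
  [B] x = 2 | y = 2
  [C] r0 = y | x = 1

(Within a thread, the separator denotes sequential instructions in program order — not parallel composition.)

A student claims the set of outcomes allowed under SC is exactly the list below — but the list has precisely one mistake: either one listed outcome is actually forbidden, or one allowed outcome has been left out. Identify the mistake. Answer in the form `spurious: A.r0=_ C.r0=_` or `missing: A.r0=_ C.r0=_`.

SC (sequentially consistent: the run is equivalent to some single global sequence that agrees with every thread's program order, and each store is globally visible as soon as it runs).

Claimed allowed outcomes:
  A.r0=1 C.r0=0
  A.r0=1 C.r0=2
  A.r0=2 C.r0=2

missing: A.r0=2 C.r0=0

outcome vector order: (A.r0,C.r0)
SC: 4 outcomes — {10 12 20 22}
SC∖claimed = {20}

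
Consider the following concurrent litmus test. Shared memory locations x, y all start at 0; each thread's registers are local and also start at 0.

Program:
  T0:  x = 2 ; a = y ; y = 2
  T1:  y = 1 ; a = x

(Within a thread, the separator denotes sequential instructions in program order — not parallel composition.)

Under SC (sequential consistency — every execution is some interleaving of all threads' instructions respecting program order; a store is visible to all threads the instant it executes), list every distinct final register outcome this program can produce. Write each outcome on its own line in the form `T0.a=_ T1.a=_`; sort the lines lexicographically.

T0.a=0 T1.a=2
T0.a=1 T1.a=0
T0.a=1 T1.a=2

outcome vector order: (T0.a,T1.a)
|SC outcomes| = 3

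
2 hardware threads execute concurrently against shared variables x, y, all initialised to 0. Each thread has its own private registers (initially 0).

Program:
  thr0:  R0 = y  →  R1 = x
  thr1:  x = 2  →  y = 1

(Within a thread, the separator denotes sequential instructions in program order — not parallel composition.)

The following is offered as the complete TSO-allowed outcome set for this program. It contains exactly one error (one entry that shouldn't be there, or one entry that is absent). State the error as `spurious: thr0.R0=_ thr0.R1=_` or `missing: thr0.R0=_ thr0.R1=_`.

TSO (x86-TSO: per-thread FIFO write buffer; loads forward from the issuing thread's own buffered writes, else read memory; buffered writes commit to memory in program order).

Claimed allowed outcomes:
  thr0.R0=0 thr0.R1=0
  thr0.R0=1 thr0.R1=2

missing: thr0.R0=0 thr0.R1=2

outcome vector order: (thr0.R0,thr0.R1)
[TSO] allowed = {00 02 12}
TSO∖claimed = {02}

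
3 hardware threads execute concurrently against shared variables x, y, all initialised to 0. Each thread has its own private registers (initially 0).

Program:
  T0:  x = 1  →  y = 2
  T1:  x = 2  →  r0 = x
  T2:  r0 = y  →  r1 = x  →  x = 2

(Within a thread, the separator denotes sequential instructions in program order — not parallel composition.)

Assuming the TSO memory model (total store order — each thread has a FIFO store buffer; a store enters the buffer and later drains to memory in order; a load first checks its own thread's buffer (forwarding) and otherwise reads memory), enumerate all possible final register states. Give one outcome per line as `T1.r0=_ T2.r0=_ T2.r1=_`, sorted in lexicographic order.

T1.r0=1 T2.r0=0 T2.r1=0
T1.r0=1 T2.r0=0 T2.r1=1
T1.r0=1 T2.r0=0 T2.r1=2
T1.r0=1 T2.r0=2 T2.r1=1
T1.r0=2 T2.r0=0 T2.r1=0
T1.r0=2 T2.r0=0 T2.r1=1
T1.r0=2 T2.r0=0 T2.r1=2
T1.r0=2 T2.r0=2 T2.r1=1
T1.r0=2 T2.r0=2 T2.r1=2

outcome vector order: (T1.r0,T2.r0,T2.r1)
|TSO outcomes| = 9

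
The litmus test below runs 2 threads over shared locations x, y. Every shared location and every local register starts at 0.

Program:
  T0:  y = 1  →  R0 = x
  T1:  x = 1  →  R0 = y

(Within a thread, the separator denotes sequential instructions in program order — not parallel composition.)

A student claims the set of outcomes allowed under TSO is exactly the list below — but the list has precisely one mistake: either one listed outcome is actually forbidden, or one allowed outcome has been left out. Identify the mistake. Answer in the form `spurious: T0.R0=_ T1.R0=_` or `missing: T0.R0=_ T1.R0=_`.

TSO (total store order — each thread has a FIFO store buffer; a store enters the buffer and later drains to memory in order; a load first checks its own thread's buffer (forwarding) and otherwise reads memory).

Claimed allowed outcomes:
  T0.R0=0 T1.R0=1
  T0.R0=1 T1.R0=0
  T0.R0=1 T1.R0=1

missing: T0.R0=0 T1.R0=0

outcome vector order: (T0.R0,T1.R0)
under TSO → (0,0), (0,1), (1,0), (1,1)
TSO∖claimed = {(0,0)}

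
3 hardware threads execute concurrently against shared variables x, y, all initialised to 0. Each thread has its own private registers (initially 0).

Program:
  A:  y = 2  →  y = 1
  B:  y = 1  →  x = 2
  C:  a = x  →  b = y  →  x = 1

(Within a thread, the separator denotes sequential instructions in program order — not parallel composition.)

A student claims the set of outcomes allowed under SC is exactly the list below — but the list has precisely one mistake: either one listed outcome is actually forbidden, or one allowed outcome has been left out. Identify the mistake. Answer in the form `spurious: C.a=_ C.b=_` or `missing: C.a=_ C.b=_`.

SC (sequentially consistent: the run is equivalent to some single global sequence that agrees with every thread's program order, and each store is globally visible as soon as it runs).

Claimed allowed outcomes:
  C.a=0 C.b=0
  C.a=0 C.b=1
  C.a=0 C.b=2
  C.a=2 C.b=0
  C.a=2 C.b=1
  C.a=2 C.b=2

spurious: C.a=2 C.b=0

outcome vector order: (C.a,C.b)
SC: 5 outcomes — {00, 01, 02, 21, 22}
claimed∖SC = {20}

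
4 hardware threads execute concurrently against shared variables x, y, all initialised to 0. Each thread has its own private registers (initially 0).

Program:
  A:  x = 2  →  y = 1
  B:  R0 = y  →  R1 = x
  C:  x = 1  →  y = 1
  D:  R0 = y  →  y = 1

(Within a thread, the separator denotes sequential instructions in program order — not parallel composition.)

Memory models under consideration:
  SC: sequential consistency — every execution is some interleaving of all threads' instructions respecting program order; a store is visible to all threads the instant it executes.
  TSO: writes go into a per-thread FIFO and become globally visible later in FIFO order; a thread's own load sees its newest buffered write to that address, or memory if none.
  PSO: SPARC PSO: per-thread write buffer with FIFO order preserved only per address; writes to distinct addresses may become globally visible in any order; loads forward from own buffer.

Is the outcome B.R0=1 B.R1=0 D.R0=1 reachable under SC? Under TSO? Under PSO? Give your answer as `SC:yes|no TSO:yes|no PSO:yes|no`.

outcome vector order: (B.R0,B.R1,D.R0)
[SC] allowed = {0/0/0, 0/0/1, 0/1/0, 0/1/1, 0/2/0, 0/2/1, 1/0/0, 1/1/0, 1/1/1, 1/2/0, 1/2/1}
[TSO] allowed = {0/0/0, 0/0/1, 0/1/0, 0/1/1, 0/2/0, 0/2/1, 1/0/0, 1/1/0, 1/1/1, 1/2/0, 1/2/1}
[PSO] allowed = {0/0/0, 0/0/1, 0/1/0, 0/1/1, 0/2/0, 0/2/1, 1/0/0, 1/0/1, 1/1/0, 1/1/1, 1/2/0, 1/2/1}
target 1/0/1 ∈ {PSO}

SC:no TSO:no PSO:yes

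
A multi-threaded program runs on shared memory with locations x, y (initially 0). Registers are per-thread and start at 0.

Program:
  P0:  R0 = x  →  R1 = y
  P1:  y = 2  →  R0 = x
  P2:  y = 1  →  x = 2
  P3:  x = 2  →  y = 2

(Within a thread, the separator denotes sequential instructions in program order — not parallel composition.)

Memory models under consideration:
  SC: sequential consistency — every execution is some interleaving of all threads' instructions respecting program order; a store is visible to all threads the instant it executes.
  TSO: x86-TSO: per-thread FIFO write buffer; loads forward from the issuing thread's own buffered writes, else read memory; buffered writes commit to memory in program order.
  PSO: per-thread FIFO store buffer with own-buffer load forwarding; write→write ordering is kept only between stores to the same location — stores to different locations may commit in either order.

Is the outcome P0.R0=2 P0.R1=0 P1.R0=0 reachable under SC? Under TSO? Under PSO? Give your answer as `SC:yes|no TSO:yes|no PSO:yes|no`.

outcome vector order: (P0.R0,P0.R1,P1.R0)
SC: 11 outcomes — {000; 002; 010; 012; 020; 022; 202; 210; 212; 220; 222}
TSO: 12 outcomes — {000; 002; 010; 012; 020; 022; 200; 202; 210; 212; 220; 222}
PSO: 12 outcomes — {000; 002; 010; 012; 020; 022; 200; 202; 210; 212; 220; 222}
target 200 ∈ {TSO,PSO}

SC:no TSO:yes PSO:yes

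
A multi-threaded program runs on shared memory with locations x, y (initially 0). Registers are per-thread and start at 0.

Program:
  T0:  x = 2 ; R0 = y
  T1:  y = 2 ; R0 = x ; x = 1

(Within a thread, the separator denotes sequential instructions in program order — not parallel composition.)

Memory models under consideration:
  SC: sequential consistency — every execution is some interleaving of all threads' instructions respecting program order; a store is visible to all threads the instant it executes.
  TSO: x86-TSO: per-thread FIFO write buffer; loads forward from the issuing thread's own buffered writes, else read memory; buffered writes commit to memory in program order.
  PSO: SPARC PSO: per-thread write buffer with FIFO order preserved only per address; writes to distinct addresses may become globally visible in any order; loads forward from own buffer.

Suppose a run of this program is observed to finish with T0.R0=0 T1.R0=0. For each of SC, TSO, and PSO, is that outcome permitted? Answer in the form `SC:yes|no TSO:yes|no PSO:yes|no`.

outcome vector order: (T0.R0,T1.R0)
[SC] allowed = {0/2 2/0 2/2}
[TSO] allowed = {0/0 0/2 2/0 2/2}
[PSO] allowed = {0/0 0/2 2/0 2/2}
target 0/0 ∈ {TSO,PSO}

SC:no TSO:yes PSO:yes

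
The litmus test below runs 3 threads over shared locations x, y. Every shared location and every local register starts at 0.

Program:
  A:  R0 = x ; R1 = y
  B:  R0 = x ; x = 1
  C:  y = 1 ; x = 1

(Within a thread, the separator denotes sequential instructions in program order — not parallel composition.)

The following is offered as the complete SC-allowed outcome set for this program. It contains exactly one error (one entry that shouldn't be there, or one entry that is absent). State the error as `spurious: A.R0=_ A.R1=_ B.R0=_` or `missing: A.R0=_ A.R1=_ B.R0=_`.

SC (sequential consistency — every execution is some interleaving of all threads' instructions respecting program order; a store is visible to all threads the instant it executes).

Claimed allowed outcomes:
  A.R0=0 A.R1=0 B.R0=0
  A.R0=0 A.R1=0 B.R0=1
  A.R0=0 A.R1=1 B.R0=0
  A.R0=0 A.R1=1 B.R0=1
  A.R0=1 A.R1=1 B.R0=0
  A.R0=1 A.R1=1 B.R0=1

missing: A.R0=1 A.R1=0 B.R0=0

outcome vector order: (A.R0,A.R1,B.R0)
under SC → <0 0 0> <0 0 1> <0 1 0> <0 1 1> <1 0 0> <1 1 0> <1 1 1>
SC∖claimed = {<1 0 0>}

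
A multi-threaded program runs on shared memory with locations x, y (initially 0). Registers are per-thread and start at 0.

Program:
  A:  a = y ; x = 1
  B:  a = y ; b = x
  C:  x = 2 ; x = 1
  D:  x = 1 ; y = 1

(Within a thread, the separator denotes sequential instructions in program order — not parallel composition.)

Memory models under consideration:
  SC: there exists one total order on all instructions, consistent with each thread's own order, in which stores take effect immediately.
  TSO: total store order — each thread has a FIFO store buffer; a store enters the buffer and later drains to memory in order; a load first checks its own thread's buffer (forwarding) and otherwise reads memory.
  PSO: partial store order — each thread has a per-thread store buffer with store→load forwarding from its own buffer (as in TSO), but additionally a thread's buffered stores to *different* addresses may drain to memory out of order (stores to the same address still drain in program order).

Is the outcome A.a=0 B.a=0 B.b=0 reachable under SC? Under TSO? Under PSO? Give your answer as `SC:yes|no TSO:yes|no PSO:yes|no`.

SC:yes TSO:yes PSO:yes

outcome vector order: (A.a,B.a,B.b)
SC (10): (0,0,0), (0,0,1), (0,0,2), (0,1,1), (0,1,2), (1,0,0), (1,0,1), (1,0,2), (1,1,1), (1,1,2)
TSO (10): (0,0,0), (0,0,1), (0,0,2), (0,1,1), (0,1,2), (1,0,0), (1,0,1), (1,0,2), (1,1,1), (1,1,2)
PSO (12): (0,0,0), (0,0,1), (0,0,2), (0,1,0), (0,1,1), (0,1,2), (1,0,0), (1,0,1), (1,0,2), (1,1,0), (1,1,1), (1,1,2)
target (0,0,0) ∈ {SC,TSO,PSO}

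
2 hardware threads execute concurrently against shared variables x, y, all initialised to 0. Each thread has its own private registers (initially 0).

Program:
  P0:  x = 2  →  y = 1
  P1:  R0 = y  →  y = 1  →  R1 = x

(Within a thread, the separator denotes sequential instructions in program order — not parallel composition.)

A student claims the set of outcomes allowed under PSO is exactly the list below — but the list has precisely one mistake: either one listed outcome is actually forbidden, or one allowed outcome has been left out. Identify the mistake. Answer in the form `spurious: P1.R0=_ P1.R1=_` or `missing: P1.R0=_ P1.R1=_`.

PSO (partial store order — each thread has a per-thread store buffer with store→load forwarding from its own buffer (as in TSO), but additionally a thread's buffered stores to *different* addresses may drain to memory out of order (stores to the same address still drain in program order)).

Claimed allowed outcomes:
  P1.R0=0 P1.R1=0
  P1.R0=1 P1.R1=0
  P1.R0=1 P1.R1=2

missing: P1.R0=0 P1.R1=2

outcome vector order: (P1.R0,P1.R1)
under PSO → (0,0); (0,2); (1,0); (1,2)
PSO∖claimed = {(0,2)}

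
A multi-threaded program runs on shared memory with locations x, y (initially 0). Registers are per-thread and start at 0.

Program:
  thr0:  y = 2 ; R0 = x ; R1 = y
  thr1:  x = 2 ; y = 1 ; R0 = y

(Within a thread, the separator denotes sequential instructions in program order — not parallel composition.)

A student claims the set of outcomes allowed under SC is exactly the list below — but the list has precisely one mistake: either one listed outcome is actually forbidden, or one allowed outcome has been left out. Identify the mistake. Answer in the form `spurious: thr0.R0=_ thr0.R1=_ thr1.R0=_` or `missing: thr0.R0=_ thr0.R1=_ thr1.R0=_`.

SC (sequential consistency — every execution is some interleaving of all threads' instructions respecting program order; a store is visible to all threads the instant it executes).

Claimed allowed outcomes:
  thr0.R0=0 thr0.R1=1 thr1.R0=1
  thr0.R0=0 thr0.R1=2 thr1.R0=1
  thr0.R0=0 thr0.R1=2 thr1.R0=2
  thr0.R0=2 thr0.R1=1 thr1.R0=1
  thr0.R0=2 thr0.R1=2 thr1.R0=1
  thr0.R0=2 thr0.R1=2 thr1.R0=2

spurious: thr0.R0=0 thr0.R1=2 thr1.R0=2

outcome vector order: (thr0.R0,thr0.R1,thr1.R0)
under SC → 0/1/1 0/2/1 2/1/1 2/2/1 2/2/2
claimed∖SC = {0/2/2}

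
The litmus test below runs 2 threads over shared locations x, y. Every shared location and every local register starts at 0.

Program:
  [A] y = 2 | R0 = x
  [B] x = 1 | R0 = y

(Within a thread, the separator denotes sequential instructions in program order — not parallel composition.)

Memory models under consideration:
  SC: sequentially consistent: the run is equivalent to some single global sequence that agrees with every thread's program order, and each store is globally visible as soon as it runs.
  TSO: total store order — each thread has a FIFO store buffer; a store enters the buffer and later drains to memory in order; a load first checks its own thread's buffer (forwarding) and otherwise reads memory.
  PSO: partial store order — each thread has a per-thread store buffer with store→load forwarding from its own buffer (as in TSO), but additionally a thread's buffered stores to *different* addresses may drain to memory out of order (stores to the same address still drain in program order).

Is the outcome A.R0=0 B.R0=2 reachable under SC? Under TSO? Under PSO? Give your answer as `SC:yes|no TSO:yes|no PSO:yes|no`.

outcome vector order: (A.R0,B.R0)
SC (3): <0 2> <1 0> <1 2>
TSO (4): <0 0> <0 2> <1 0> <1 2>
PSO (4): <0 0> <0 2> <1 0> <1 2>
target <0 2> ∈ {SC,TSO,PSO}

SC:yes TSO:yes PSO:yes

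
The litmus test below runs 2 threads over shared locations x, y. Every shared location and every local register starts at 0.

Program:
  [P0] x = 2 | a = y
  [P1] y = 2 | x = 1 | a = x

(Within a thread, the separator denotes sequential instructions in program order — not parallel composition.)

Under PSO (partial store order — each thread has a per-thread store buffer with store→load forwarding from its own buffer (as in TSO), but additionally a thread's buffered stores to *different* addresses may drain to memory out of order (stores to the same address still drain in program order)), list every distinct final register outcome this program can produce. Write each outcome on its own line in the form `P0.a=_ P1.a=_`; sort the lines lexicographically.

outcome vector order: (P0.a,P1.a)
|PSO outcomes| = 4

P0.a=0 P1.a=1
P0.a=0 P1.a=2
P0.a=2 P1.a=1
P0.a=2 P1.a=2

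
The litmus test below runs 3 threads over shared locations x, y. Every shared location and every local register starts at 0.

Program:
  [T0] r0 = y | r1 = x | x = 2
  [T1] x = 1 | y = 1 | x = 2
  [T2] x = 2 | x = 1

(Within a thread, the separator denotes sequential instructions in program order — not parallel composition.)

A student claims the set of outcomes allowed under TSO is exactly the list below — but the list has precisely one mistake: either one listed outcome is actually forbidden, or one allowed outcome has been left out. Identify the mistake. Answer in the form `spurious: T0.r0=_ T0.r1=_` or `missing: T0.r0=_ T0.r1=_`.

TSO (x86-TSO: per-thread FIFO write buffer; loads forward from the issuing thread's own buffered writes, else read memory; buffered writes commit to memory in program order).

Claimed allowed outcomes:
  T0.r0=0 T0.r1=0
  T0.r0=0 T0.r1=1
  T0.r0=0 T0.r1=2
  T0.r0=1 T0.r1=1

missing: T0.r0=1 T0.r1=2

outcome vector order: (T0.r0,T0.r1)
under TSO → (0,0), (0,1), (0,2), (1,1), (1,2)
TSO∖claimed = {(1,2)}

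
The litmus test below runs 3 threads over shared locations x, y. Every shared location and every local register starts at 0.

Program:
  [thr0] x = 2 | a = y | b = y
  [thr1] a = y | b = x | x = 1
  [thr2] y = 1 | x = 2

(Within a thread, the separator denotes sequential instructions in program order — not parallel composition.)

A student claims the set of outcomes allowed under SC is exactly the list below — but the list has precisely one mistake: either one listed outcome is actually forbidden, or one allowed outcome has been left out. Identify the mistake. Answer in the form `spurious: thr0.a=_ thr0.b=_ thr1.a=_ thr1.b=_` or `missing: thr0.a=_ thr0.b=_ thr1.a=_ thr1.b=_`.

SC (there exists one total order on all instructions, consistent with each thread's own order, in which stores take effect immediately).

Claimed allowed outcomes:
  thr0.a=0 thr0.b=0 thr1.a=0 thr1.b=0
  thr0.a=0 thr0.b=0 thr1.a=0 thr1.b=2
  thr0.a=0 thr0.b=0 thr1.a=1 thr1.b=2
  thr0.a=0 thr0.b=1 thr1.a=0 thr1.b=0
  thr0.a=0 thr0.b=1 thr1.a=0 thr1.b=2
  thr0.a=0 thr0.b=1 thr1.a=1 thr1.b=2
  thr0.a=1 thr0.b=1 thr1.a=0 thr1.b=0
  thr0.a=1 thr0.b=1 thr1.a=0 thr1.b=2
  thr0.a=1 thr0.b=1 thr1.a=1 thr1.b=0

outcome vector order: (thr0.a,thr0.b,thr1.a,thr1.b)
under SC → (0,0,0,0) (0,0,0,2) (0,0,1,2) (0,1,0,0) (0,1,0,2) (0,1,1,2) (1,1,0,0) (1,1,0,2) (1,1,1,0) (1,1,1,2)
SC∖claimed = {(1,1,1,2)}

missing: thr0.a=1 thr0.b=1 thr1.a=1 thr1.b=2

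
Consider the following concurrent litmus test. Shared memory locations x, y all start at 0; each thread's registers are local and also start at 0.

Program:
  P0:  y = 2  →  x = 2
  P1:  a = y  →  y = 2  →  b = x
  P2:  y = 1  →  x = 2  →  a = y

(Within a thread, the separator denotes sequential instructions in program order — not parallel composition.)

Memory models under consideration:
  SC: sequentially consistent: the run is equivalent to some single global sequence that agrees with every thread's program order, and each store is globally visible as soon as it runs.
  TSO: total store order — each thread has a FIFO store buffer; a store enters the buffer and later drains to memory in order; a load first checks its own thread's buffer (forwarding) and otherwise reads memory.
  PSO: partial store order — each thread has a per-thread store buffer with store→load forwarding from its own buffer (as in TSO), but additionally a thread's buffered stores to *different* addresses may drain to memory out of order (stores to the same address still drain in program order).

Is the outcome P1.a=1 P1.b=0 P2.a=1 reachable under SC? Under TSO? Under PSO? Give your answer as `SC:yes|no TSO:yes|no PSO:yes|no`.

SC:no TSO:yes PSO:yes

outcome vector order: (P1.a,P1.b,P2.a)
SC: 11 outcomes — {(0,0,1); (0,0,2); (0,2,1); (0,2,2); (1,0,2); (1,2,1); (1,2,2); (2,0,1); (2,0,2); (2,2,1); (2,2,2)}
TSO: 12 outcomes — {(0,0,1); (0,0,2); (0,2,1); (0,2,2); (1,0,1); (1,0,2); (1,2,1); (1,2,2); (2,0,1); (2,0,2); (2,2,1); (2,2,2)}
PSO: 12 outcomes — {(0,0,1); (0,0,2); (0,2,1); (0,2,2); (1,0,1); (1,0,2); (1,2,1); (1,2,2); (2,0,1); (2,0,2); (2,2,1); (2,2,2)}
target (1,0,1) ∈ {TSO,PSO}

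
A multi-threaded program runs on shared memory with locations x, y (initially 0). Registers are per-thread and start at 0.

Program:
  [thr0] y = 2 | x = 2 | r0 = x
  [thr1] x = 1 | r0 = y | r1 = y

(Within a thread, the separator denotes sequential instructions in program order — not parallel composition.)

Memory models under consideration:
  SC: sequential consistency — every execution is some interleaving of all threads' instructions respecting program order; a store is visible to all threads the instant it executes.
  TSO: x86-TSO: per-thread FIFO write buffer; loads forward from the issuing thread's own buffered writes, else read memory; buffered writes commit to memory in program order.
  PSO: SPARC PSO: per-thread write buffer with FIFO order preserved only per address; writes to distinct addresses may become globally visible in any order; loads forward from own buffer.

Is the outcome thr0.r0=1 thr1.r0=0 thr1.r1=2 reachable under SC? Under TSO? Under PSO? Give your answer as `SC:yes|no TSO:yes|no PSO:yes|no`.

SC:no TSO:yes PSO:yes

outcome vector order: (thr0.r0,thr1.r0,thr1.r1)
[SC] allowed = {<1 2 2> <2 0 0> <2 0 2> <2 2 2>}
[TSO] allowed = {<1 0 0> <1 0 2> <1 2 2> <2 0 0> <2 0 2> <2 2 2>}
[PSO] allowed = {<1 0 0> <1 0 2> <1 2 2> <2 0 0> <2 0 2> <2 2 2>}
target <1 0 2> ∈ {TSO,PSO}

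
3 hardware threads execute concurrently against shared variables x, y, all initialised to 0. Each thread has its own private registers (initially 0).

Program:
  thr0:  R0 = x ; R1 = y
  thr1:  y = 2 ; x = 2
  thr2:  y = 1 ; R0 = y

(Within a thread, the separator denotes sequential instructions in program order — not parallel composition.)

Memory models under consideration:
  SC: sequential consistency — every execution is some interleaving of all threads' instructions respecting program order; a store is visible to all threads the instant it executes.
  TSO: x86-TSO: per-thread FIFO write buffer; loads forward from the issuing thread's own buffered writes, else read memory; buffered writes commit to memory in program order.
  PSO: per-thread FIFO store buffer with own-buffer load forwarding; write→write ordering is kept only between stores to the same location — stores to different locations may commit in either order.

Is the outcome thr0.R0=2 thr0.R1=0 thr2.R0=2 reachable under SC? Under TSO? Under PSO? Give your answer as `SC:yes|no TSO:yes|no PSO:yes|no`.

outcome vector order: (thr0.R0,thr0.R1,thr2.R0)
SC (9): 001 002 011 012 021 022 211 221 222
TSO (9): 001 002 011 012 021 022 211 221 222
PSO (12): 001 002 011 012 021 022 201 202 211 212 221 222
target 202 ∈ {PSO}

SC:no TSO:no PSO:yes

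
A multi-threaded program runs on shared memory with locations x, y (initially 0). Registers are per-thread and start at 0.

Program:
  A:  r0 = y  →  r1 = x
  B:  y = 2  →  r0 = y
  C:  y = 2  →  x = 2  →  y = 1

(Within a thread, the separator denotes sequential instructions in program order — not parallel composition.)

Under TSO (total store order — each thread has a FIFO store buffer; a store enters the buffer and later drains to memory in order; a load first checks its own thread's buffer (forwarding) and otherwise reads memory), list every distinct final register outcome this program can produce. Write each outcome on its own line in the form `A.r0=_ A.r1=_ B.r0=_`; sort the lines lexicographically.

outcome vector order: (A.r0,A.r1,B.r0)
|TSO outcomes| = 10

A.r0=0 A.r1=0 B.r0=1
A.r0=0 A.r1=0 B.r0=2
A.r0=0 A.r1=2 B.r0=1
A.r0=0 A.r1=2 B.r0=2
A.r0=1 A.r1=2 B.r0=1
A.r0=1 A.r1=2 B.r0=2
A.r0=2 A.r1=0 B.r0=1
A.r0=2 A.r1=0 B.r0=2
A.r0=2 A.r1=2 B.r0=1
A.r0=2 A.r1=2 B.r0=2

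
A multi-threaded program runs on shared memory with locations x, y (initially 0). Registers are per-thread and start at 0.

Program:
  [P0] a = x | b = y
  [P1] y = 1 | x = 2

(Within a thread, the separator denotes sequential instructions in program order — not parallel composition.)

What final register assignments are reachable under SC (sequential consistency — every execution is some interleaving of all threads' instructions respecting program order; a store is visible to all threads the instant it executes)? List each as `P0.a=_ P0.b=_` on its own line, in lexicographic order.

P0.a=0 P0.b=0
P0.a=0 P0.b=1
P0.a=2 P0.b=1

outcome vector order: (P0.a,P0.b)
|SC outcomes| = 3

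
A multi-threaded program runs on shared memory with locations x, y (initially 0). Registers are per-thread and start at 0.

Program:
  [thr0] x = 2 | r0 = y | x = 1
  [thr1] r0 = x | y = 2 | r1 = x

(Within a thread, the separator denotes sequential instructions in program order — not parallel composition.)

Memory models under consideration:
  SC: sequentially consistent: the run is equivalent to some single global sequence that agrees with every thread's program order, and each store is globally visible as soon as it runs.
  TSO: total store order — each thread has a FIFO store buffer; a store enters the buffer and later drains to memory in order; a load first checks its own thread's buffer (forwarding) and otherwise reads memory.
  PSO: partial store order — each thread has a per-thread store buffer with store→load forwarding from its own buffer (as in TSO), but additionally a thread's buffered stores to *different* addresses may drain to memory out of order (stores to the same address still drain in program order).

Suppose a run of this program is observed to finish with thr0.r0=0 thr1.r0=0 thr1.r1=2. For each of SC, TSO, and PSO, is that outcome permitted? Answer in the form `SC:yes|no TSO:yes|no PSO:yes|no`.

SC:yes TSO:yes PSO:yes

outcome vector order: (thr0.r0,thr1.r0,thr1.r1)
under SC → <0 0 1>; <0 0 2>; <0 1 1>; <0 2 1>; <0 2 2>; <2 0 0>; <2 0 1>; <2 0 2>; <2 2 1>; <2 2 2>
under TSO → <0 0 0>; <0 0 1>; <0 0 2>; <0 1 1>; <0 2 1>; <0 2 2>; <2 0 0>; <2 0 1>; <2 0 2>; <2 2 1>; <2 2 2>
under PSO → <0 0 0>; <0 0 1>; <0 0 2>; <0 1 1>; <0 2 1>; <0 2 2>; <2 0 0>; <2 0 1>; <2 0 2>; <2 2 1>; <2 2 2>
target <0 0 2> ∈ {SC,TSO,PSO}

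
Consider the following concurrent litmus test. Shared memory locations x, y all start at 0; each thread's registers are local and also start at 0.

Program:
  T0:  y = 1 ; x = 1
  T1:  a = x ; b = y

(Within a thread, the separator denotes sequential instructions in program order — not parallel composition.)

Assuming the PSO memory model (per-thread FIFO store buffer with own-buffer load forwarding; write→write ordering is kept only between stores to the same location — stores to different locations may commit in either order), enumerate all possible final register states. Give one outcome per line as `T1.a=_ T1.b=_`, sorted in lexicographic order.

T1.a=0 T1.b=0
T1.a=0 T1.b=1
T1.a=1 T1.b=0
T1.a=1 T1.b=1

outcome vector order: (T1.a,T1.b)
|PSO outcomes| = 4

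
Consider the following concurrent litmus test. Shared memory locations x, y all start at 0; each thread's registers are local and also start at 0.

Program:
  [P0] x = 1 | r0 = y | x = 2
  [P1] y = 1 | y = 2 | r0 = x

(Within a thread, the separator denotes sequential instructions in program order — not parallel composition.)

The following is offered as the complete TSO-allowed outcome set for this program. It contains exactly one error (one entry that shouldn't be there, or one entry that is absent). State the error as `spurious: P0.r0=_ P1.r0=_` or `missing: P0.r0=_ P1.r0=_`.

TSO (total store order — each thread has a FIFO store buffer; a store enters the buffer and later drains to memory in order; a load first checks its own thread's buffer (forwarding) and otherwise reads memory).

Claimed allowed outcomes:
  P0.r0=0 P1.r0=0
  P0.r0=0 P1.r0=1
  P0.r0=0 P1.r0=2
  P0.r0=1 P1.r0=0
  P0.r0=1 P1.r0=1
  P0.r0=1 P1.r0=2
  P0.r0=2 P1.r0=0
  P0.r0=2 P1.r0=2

missing: P0.r0=2 P1.r0=1

outcome vector order: (P0.r0,P1.r0)
TSO (9): (0,0), (0,1), (0,2), (1,0), (1,1), (1,2), (2,0), (2,1), (2,2)
TSO∖claimed = {(2,1)}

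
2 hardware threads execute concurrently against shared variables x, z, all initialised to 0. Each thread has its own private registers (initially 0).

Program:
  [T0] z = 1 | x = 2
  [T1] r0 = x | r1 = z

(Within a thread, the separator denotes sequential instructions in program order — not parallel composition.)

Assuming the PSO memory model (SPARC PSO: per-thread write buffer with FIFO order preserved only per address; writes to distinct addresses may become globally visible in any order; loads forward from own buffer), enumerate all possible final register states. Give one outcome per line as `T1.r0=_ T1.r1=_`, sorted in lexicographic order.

outcome vector order: (T1.r0,T1.r1)
|PSO outcomes| = 4

T1.r0=0 T1.r1=0
T1.r0=0 T1.r1=1
T1.r0=2 T1.r1=0
T1.r0=2 T1.r1=1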